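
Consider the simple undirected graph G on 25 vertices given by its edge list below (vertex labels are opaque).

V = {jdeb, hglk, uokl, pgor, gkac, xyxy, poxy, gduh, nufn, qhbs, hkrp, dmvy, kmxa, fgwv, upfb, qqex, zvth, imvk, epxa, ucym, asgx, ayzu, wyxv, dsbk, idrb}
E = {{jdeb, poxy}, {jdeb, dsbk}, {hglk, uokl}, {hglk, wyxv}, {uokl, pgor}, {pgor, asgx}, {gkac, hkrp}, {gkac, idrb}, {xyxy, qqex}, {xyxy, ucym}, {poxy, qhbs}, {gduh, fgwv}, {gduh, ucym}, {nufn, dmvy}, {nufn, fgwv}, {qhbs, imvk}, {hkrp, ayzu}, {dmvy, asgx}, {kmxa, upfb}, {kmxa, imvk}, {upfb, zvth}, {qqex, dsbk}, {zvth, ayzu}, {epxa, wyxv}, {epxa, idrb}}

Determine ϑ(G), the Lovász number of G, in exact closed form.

25*cos(pi/25)/(cos(pi/25) + 1)

N(dmvy) = {nufn, asgx}, |N(dmvy)| = 2.
Vertex nufn has 2 neighbors: dmvy, fgwv.
N(fgwv) = {gduh, nufn}, |N(fgwv)| = 2.
N(asgx) = {pgor, dmvy}, |N(asgx)| = 2.
25-vertex 2-regular graph: a single 25-cycle (edge-transitive).
Distinct eigenvalues (to 4 d.p.): [2.0, 1.9372, 1.7526, 1.4579, 1.0717, 0.618, 0.1256, -0.3748, -0.8516, -1.2748, -1.618, -1.8596, -1.9842].
ϑ = −N·λ_min/(λ_max−λ_min) = −25·(-2*cos(pi/25))/(2−(-2*cos(pi/25))) = 25*cos(pi/25)/(cos(pi/25) + 1).
Numerically 12.4505.
Sandwich: α(G)=12 ≤ ϑ(G)=25*cos(pi/25)/(cos(pi/25) + 1) ≤ χ(Ḡ)=13 (both strict).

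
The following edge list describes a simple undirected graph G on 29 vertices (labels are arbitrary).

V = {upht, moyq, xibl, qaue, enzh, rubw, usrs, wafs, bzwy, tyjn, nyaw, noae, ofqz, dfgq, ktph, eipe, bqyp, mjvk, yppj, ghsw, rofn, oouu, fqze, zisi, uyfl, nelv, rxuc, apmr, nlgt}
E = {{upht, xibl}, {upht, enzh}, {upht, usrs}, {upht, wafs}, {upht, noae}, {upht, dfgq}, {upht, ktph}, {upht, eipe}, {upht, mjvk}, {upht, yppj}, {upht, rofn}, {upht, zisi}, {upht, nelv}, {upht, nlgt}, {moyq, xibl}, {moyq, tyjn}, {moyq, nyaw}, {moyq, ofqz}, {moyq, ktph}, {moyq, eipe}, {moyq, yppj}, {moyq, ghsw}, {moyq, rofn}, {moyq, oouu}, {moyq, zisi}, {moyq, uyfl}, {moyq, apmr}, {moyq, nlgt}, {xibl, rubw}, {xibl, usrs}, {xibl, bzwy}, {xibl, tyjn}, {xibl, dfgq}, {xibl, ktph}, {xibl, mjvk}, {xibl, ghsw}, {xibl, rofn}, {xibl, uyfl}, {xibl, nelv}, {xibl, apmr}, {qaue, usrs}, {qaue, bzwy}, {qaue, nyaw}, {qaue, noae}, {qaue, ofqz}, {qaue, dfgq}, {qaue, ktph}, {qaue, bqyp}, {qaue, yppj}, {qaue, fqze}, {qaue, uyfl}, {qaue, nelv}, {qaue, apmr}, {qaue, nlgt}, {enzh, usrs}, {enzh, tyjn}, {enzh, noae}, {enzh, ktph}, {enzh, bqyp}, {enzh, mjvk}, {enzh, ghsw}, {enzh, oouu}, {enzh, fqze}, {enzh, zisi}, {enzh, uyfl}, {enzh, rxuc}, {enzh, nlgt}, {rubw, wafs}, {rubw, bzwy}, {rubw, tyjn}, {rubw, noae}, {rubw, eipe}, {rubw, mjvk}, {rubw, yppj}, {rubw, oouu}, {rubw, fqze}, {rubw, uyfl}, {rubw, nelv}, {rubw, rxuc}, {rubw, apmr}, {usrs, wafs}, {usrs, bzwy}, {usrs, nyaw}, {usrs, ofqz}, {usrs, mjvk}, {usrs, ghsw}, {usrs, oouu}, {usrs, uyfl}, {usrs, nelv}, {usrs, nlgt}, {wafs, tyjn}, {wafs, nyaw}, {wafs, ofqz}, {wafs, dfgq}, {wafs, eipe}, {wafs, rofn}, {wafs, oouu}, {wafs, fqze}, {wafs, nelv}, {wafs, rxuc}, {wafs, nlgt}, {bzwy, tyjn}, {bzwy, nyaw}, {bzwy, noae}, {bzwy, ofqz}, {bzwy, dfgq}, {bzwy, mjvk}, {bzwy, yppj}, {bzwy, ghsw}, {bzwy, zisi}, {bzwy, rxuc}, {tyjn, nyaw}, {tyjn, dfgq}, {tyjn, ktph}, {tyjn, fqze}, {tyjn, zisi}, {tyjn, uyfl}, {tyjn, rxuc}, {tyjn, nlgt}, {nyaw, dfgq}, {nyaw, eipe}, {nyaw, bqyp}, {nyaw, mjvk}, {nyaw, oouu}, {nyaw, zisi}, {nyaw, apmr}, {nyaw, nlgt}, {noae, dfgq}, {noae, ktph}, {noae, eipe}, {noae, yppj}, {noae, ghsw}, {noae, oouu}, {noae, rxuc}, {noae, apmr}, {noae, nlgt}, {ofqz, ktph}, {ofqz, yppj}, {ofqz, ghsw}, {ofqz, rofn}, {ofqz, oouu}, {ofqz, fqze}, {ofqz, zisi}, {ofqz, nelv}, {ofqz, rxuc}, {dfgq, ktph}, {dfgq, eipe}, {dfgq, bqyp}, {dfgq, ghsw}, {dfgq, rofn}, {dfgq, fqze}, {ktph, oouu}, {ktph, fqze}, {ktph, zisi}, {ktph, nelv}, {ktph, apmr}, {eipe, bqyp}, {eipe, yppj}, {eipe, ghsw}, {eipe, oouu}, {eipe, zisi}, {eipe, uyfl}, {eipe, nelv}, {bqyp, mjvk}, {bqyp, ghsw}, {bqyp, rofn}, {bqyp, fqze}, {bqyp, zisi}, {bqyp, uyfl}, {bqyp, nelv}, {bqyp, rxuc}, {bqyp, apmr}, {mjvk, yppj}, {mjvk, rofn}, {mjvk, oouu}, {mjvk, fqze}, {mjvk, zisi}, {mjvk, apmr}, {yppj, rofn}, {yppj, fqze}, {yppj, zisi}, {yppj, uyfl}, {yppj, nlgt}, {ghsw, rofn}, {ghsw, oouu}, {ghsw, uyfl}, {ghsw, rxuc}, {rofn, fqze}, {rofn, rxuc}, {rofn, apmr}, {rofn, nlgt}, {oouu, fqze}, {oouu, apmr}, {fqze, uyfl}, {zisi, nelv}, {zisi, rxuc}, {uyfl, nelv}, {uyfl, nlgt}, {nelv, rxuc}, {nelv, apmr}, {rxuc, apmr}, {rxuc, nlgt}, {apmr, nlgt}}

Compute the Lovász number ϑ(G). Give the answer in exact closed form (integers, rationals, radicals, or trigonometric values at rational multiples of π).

Vertex dfgq has 14 neighbors: upht, xibl, qaue, wafs, bzwy, tyjn, nyaw, noae, ktph, eipe, bqyp, ghsw, rofn, fqze.
Vertex usrs has 14 neighbors: upht, xibl, qaue, enzh, wafs, bzwy, nyaw, ofqz, mjvk, ghsw, oouu, uyfl, nelv, nlgt.
Vertex enzh has 14 neighbors: upht, usrs, tyjn, noae, ktph, bqyp, mjvk, ghsw, oouu, fqze, zisi, uyfl, rxuc, nlgt.
Vertex uyfl has 14 neighbors: moyq, xibl, qaue, enzh, rubw, usrs, tyjn, eipe, bqyp, yppj, ghsw, fqze, nelv, nlgt.
Regular of degree 14 on 29 vertices: SR(29,14,6,7) — a Paley graph.
spec(A) ≈ [14.0, 2.19258, -3.19258] (distinct, 5 d.p.).
λ_max=14, λ_min=-sqrt(29)/2 - 1/2; ϑ = −29·λ_min/(λ_max−λ_min) = sqrt(29).
ϑ(G) ≈ 5.3851648.

sqrt(29)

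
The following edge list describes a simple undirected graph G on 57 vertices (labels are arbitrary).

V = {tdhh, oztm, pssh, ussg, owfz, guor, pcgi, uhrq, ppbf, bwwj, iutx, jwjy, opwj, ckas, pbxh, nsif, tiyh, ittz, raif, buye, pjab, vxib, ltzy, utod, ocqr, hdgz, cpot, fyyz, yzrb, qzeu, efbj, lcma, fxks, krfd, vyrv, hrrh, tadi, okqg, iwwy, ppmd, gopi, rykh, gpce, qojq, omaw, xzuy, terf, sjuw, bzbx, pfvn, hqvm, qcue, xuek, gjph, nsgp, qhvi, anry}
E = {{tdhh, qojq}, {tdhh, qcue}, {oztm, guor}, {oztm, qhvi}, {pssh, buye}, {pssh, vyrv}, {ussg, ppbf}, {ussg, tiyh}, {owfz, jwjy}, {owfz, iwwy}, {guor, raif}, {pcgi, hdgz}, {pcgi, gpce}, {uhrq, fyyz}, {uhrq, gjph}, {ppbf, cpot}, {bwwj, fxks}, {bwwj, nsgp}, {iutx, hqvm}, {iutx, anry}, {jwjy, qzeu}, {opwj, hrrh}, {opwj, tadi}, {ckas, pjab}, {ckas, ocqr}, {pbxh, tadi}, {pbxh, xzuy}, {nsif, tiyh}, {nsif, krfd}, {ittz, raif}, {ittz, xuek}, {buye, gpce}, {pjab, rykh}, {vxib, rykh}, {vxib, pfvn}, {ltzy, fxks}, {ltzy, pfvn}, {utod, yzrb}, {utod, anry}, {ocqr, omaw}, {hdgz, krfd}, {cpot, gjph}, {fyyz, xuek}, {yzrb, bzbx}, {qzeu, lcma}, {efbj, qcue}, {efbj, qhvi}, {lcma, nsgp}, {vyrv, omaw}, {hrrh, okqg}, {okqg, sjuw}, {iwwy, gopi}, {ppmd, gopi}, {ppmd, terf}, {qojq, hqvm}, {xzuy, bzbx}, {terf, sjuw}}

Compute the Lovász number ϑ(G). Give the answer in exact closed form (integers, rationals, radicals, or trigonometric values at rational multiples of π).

57*cos(pi/57)/(cos(pi/57) + 1)

Vertex gopi has 2 neighbors: iwwy, ppmd.
Vertex qcue has 2 neighbors: tdhh, efbj.
deg(krfd) = 2; N(krfd) = {nsif, hdgz}.
deg(fyyz) = 2; N(fyyz) = {uhrq, xuek}.
2-regular, N=57; the odd cycle C_{57}.
spec(A) ≈ [2.0, 1.987861, 1.951593, 1.891634, 1.808714, 1.703839, 1.578281, 1.433565, 1.271447, 1.093896, 0.903067, 0.701275, 0.490971, 0.274707, 0.055109, -0.165159, -0.383421, -0.59703, -0.803391, -1.0, -1.184471, -1.354563, -1.508213, -1.643556, -1.758948, -1.852988, -1.924536, -1.972723, -1.996963] (distinct, 6 d.p.).
ϑ = −N·λ_min/(λ_max−λ_min) = −57·(-2*cos(pi/57))/(2−(-2*cos(pi/57))) = 57*cos(pi/57)/(cos(pi/57) + 1).
≈ 28.47834517 (to 8 d.p.).
28 ≤ 57*cos(pi/57)/(cos(pi/57) + 1) ≤ 29: both strict.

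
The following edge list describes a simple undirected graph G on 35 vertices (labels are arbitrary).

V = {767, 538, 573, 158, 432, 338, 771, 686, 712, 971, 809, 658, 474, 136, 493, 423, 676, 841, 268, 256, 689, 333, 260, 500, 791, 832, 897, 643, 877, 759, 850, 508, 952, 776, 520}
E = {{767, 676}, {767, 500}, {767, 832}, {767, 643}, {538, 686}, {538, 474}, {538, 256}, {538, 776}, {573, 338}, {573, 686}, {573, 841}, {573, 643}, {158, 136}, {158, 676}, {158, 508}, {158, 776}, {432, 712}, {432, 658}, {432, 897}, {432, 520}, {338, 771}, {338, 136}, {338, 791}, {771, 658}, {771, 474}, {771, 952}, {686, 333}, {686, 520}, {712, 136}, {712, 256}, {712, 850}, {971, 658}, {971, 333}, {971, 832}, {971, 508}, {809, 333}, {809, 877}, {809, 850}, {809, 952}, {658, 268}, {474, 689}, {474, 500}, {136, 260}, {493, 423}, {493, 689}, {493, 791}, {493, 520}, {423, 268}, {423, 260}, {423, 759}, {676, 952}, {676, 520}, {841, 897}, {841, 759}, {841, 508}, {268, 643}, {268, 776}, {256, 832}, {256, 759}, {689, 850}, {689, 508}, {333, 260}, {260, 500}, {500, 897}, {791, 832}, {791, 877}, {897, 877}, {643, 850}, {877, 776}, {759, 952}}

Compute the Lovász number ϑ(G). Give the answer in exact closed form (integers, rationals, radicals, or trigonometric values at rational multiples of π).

15

deg(832) = 4; N(832) = {767, 971, 256, 791}.
N(538) = {686, 474, 256, 776}, |N(538)| = 4.
N(841) = {573, 897, 759, 508}, |N(841)| = 4.
deg(771) = 4; N(771) = {338, 658, 474, 952}.
Regular of degree 4 on 35 vertices: this is K(7,3), the Kneser graph.
The 4 distinct eigenvalues: [4.0, 2.0, -1.0, -3.0].
ϑ = −N·λ_min/(λ_max−λ_min) = −35·(-3)/(4−(-3)) = 15.
≈ 15.00000 (to 5 d.p.).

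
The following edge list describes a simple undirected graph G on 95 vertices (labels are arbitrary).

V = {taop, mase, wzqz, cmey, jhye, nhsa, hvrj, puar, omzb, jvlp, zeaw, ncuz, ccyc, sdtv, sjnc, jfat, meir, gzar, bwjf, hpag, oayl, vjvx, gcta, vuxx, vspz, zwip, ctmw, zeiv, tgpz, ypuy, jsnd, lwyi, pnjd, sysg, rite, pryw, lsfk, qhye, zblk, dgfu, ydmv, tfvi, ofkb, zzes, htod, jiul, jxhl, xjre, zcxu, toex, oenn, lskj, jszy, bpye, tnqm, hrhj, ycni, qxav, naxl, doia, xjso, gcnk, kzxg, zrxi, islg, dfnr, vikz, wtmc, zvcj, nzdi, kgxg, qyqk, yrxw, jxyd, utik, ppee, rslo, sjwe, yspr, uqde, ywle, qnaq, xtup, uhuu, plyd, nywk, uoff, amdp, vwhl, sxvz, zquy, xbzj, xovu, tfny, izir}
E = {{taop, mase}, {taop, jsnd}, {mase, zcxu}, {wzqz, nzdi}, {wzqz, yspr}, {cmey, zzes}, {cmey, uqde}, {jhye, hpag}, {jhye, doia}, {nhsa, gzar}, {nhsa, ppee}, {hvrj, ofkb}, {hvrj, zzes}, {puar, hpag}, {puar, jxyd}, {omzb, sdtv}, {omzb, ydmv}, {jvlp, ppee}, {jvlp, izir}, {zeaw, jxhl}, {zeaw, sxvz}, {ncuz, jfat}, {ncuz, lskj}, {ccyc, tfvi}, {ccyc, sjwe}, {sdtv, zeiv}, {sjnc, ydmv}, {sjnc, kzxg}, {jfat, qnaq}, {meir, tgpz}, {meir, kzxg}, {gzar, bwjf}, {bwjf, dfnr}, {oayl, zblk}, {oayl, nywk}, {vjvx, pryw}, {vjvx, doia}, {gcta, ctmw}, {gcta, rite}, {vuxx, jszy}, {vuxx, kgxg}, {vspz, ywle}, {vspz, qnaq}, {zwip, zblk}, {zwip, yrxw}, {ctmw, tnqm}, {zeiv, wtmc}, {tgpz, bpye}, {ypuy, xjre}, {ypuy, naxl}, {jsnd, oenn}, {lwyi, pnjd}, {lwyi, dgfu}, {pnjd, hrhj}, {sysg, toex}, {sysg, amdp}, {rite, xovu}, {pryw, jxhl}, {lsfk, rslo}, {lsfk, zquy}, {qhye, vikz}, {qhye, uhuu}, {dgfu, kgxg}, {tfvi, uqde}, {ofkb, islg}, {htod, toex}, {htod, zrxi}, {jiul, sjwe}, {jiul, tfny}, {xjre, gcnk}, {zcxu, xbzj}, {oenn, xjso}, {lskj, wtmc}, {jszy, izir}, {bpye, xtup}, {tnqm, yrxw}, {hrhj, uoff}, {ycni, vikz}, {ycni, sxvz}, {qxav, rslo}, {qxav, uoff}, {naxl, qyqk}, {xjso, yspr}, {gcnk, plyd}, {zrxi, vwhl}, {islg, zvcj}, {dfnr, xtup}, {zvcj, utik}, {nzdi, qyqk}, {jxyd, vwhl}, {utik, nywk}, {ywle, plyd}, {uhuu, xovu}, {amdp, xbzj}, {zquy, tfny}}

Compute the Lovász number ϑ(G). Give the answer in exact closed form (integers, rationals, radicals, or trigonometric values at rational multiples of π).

Vertex jxyd has 2 neighbors: puar, vwhl.
deg(pnjd) = 2; N(pnjd) = {lwyi, hrhj}.
Vertex xbzj has 2 neighbors: zcxu, amdp.
N(oayl) = {zblk, nywk}, |N(oayl)| = 2.
Regular of degree 2 on 95 vertices: a single 95-cycle (edge-transitive).
spec(A) ≈ [2.0, 1.9956, 1.9825, 1.9608, 1.9304, 1.8916, 1.8446, 1.7895, 1.7265, 1.656, 1.5783, 1.4936, 1.4025, 1.3052, 1.2022, 1.0939, 0.9808, 0.8635, 0.7424, 0.618, 0.491, 0.3618, 0.231, 0.0992, -0.0331, -0.1652, -0.2965, -0.4266, -0.5548, -0.6806, -0.8034, -0.9227, -1.0379, -1.1487, -1.2544, -1.3546, -1.4489, -1.5368, -1.618, -1.6922, -1.7589, -1.818, -1.8691, -1.9121, -1.9467, -1.9727, -1.9902, -1.9989] (distinct, 4 d.p.).
ϑ = −N·λ_min/(λ_max−λ_min) = −95·(-2*cos(pi/95))/(2−(-2*cos(pi/95))) = 95*cos(pi/95)/(cos(pi/95) + 1).
= 47.48701… (decimal).
Lovász sandwich 47 ≤ 95*cos(pi/95)/(cos(pi/95) + 1) ≤ 48: both strict.

95*cos(pi/95)/(cos(pi/95) + 1)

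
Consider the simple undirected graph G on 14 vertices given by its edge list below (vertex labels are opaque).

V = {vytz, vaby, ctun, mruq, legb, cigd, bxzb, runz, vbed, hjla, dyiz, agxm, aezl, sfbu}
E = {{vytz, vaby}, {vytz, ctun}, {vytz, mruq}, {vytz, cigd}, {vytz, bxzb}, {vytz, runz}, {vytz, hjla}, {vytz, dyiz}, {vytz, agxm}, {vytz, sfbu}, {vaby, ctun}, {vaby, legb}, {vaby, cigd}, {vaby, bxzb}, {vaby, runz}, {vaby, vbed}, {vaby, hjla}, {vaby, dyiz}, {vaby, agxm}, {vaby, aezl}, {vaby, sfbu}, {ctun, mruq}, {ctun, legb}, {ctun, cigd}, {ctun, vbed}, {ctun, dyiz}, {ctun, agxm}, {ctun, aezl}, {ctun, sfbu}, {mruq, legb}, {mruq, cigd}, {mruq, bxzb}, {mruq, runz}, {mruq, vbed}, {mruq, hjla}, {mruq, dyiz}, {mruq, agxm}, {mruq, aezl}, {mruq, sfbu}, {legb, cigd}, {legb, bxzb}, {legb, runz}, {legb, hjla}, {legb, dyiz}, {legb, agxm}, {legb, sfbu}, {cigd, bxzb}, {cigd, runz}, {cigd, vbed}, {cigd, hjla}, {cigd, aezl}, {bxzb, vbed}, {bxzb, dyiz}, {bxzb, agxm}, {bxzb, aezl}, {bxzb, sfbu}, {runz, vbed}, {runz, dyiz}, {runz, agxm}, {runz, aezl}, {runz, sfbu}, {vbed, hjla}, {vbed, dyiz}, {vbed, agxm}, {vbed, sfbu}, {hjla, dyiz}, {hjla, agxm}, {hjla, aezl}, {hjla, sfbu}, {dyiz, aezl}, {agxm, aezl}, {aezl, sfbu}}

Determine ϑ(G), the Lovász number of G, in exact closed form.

4

N(mruq) = {vytz, ctun, legb, cigd, bxzb, runz, vbed, hjla, dyiz, agxm, aezl, sfbu}, |N(mruq)| = 12.
Vertex aezl has 10 neighbors: vaby, ctun, mruq, cigd, bxzb, runz, hjla, dyiz, agxm, sfbu.
N(vbed) = {vaby, ctun, mruq, cigd, bxzb, runz, hjla, dyiz, agxm, sfbu}, |N(vbed)| = 10.
N(legb) = {vaby, ctun, mruq, cigd, bxzb, runz, hjla, dyiz, agxm, sfbu}, |N(legb)| = 10.
K_{4,4,4,2} (perfect); ϑ(G) = α(G) = max{4,4,4,2} = 4.
= 4.0000000… (decimal).
Check 4 ≤ 4 ≤ 4: collapsed.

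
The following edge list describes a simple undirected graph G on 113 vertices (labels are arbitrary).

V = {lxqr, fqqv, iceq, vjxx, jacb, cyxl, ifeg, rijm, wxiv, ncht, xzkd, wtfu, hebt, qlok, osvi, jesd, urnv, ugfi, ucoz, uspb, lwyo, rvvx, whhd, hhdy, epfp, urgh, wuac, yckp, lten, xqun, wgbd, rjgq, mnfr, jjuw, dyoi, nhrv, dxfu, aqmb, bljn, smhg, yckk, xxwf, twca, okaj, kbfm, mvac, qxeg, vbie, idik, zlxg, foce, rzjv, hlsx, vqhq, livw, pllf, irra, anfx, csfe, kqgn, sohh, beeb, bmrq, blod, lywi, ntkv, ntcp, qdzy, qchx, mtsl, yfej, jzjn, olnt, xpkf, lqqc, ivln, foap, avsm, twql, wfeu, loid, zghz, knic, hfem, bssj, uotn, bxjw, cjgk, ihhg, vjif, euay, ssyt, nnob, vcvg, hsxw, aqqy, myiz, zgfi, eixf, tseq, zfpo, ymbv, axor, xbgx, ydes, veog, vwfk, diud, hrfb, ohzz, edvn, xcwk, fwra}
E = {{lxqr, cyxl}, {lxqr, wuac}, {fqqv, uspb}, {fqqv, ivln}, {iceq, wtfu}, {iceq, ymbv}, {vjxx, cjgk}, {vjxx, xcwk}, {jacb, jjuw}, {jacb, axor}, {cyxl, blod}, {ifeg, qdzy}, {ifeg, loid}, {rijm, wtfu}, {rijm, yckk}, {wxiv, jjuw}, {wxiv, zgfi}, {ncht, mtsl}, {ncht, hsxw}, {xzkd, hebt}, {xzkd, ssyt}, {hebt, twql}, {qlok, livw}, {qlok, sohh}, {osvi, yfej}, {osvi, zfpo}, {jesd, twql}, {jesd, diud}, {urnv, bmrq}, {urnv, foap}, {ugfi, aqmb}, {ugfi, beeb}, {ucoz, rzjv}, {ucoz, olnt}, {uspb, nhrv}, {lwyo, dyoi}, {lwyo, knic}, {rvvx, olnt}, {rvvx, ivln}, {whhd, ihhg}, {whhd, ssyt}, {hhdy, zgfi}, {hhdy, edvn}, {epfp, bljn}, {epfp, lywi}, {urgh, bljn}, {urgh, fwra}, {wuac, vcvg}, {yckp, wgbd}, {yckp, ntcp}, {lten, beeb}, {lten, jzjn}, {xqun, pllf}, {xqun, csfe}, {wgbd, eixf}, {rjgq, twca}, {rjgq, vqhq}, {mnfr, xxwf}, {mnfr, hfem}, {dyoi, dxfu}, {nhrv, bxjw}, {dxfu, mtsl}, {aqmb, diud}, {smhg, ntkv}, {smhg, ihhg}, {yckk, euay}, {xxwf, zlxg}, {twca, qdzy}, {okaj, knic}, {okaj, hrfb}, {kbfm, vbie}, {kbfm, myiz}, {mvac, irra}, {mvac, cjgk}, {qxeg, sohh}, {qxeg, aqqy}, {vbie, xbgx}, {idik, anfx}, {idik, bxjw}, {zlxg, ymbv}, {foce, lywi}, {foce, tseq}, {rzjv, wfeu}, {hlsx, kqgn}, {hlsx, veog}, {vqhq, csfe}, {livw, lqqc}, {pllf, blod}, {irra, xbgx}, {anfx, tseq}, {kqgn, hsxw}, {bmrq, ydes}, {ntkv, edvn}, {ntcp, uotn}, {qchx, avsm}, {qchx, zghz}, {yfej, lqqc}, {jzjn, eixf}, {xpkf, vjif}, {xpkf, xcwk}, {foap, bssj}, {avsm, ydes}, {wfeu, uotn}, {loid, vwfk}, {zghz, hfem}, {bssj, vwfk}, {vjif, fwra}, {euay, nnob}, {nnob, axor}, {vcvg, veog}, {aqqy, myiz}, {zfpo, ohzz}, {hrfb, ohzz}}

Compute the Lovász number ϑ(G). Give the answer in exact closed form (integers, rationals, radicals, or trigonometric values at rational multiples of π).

113*cos(pi/113)/(cos(pi/113) + 1)

deg(xcwk) = 2; N(xcwk) = {vjxx, xpkf}.
Vertex wtfu has 2 neighbors: iceq, rijm.
deg(ncht) = 2; N(ncht) = {mtsl, hsxw}.
Vertex rjgq has 2 neighbors: twca, vqhq.
Regular of degree 2 on 113 vertices: this is C_{113}, the 113-cycle.
A has 57 distinct eigenvalues ≈ [2.0, 1.996909, 1.987646, 1.972239, 1.950736, 1.923203, 1.889726, 1.850408, 1.80537, 1.754752, 1.69871, 1.637418, 1.571064, 1.499854, 1.424009, 1.343762, 1.259361, 1.171068, 1.079155, 0.983906, 0.885616, 0.784589, 0.681137, 0.575579, 0.468242, 0.359458, 0.249563, 0.138897, 0.027801, -0.083381, -0.194305, -0.304628, -0.41401, -0.522112, -0.628601, -0.733146, -0.835425, -0.935122, -1.031929, -1.125546, -1.215684, -1.302064, -1.38442, -1.462497, -1.536053, -1.604861, -1.668709, -1.727399, -1.780749, -1.828596, -1.87079, -1.907202, -1.937718, -1.962246, -1.980708, -1.993048, -1.999227].
Lovász: ϑ = −113(-2*cos(pi/113))/(2+-(-1)*2*cos(pi/113)) = 113*cos(pi/113)/(cos(pi/113) + 1).
= 56.48908089… (decimal).
56 ≤ 113*cos(pi/113)/(cos(pi/113) + 1) ≤ 57: both strict.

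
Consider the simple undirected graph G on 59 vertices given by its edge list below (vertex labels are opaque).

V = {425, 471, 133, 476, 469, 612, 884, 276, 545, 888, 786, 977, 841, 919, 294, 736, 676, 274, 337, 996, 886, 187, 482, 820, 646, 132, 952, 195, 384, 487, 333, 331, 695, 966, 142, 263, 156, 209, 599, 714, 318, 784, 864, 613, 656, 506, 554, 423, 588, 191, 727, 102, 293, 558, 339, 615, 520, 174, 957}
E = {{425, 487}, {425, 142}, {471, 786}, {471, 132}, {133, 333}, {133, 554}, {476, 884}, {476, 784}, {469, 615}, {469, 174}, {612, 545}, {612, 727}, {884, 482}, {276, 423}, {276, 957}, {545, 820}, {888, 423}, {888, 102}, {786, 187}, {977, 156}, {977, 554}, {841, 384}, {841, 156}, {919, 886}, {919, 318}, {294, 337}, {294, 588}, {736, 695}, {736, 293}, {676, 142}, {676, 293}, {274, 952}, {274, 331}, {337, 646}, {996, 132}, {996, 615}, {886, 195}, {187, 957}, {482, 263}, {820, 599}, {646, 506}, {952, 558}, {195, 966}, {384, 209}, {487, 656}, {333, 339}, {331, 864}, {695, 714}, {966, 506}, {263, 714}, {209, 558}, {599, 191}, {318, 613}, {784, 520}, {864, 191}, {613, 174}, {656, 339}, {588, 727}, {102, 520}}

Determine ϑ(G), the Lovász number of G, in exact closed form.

Vertex 482 has 2 neighbors: 884, 263.
N(331) = {274, 864}, |N(331)| = 2.
deg(727) = 2; N(727) = {612, 588}.
Vertex 156 has 2 neighbors: 977, 841.
2-regular, N=59; a single 59-cycle (edge-transitive).
A has 30 distinct eigenvalues ≈ [2.0, 1.989, 1.955, 1.899, 1.821, 1.723, 1.605, 1.47, 1.317, 1.15, 0.969, 0.778, 0.577, 0.371, 0.16, -0.053, -0.265, -0.475, -0.678, -0.875, -1.061, -1.235, -1.395, -1.54, -1.667, -1.775, -1.863, -1.93, -1.975, -1.997].
Lovász (edge-transitive): ϑ = −59·(-2*cos(pi/59))/((2)−(-2*cos(pi/59))) = 59*cos(pi/59)/(cos(pi/59) + 1).
= 29.4790799… (decimal).
29 ≤ 59*cos(pi/59)/(cos(pi/59) + 1) ≤ 30: both strict.

59*cos(pi/59)/(cos(pi/59) + 1)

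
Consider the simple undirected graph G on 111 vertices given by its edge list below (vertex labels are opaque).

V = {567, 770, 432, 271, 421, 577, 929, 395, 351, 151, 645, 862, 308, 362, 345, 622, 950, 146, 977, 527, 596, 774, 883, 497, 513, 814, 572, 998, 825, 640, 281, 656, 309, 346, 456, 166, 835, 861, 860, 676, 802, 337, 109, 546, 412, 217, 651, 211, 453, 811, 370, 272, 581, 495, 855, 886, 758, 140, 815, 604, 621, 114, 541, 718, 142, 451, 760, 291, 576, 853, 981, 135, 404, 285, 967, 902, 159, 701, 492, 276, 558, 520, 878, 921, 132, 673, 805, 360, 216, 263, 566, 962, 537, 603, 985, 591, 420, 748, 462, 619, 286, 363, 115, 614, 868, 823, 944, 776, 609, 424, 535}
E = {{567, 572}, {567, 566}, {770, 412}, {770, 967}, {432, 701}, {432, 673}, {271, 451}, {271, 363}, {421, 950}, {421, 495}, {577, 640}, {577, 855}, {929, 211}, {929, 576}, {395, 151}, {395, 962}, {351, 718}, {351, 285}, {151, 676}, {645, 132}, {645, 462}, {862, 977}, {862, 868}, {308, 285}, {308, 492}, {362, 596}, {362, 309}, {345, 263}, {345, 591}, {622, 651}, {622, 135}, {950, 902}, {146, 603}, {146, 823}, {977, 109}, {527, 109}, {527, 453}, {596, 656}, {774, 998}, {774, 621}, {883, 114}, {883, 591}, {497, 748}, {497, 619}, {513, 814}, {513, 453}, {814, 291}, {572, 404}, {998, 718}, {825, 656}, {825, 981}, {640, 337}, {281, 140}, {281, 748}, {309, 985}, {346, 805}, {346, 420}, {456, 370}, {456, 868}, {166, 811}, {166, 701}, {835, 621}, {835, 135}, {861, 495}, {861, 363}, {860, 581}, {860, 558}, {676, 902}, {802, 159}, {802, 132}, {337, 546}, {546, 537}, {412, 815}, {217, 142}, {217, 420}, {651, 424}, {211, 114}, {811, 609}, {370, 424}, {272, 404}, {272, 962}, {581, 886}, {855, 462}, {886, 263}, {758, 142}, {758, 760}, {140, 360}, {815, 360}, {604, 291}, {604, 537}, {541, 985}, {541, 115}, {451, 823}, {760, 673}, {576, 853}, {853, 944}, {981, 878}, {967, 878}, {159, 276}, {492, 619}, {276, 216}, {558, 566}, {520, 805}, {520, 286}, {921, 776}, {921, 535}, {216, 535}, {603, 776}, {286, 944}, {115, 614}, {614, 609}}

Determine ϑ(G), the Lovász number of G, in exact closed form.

111*cos(pi/111)/(cos(pi/111) + 1)

deg(862) = 2; N(862) = {977, 868}.
deg(513) = 2; N(513) = {814, 453}.
deg(619) = 2; N(619) = {497, 492}.
Vertex 886 has 2 neighbors: 581, 263.
Regular of degree 2 on 111 vertices: connected 2-regular on 111 ⇒ C_{111}.
spec(A) ≈ [2.0, 1.9968, 1.9872, 1.9712, 1.949, 1.9204, 1.8858, 1.845, 1.7984, 1.746, 1.688, 1.6247, 1.5561, 1.4825, 1.4042, 1.3213, 1.2343, 1.1433, 1.0486, 0.9506, 0.8495, 0.7457, 0.6395, 0.5313, 0.4214, 0.3101, 0.1978, 0.0849, -0.0283, -0.1414, -0.254, -0.3659, -0.4765, -0.5856, -0.6929, -0.7979, -0.9004, -1.0, -1.0964, -1.1893, -1.2783, -1.3633, -1.4439, -1.5199, -1.591, -1.657, -1.7177, -1.7729, -1.8225, -1.8661, -1.9039, -1.9355, -1.9609, -1.98, -1.9928, -1.9992] (distinct, 4 d.p.).
λ_max=2, λ_min=-2*cos(pi/111); ϑ = −111·λ_min/(λ_max−λ_min) = 111*cos(pi/111)/(cos(pi/111) + 1).
ϑ(G) ≈ 55.48888.
α=55, χ(Ḡ)=56; ϑ=111*cos(pi/111)/(cos(pi/111) + 1) lies between (both strict).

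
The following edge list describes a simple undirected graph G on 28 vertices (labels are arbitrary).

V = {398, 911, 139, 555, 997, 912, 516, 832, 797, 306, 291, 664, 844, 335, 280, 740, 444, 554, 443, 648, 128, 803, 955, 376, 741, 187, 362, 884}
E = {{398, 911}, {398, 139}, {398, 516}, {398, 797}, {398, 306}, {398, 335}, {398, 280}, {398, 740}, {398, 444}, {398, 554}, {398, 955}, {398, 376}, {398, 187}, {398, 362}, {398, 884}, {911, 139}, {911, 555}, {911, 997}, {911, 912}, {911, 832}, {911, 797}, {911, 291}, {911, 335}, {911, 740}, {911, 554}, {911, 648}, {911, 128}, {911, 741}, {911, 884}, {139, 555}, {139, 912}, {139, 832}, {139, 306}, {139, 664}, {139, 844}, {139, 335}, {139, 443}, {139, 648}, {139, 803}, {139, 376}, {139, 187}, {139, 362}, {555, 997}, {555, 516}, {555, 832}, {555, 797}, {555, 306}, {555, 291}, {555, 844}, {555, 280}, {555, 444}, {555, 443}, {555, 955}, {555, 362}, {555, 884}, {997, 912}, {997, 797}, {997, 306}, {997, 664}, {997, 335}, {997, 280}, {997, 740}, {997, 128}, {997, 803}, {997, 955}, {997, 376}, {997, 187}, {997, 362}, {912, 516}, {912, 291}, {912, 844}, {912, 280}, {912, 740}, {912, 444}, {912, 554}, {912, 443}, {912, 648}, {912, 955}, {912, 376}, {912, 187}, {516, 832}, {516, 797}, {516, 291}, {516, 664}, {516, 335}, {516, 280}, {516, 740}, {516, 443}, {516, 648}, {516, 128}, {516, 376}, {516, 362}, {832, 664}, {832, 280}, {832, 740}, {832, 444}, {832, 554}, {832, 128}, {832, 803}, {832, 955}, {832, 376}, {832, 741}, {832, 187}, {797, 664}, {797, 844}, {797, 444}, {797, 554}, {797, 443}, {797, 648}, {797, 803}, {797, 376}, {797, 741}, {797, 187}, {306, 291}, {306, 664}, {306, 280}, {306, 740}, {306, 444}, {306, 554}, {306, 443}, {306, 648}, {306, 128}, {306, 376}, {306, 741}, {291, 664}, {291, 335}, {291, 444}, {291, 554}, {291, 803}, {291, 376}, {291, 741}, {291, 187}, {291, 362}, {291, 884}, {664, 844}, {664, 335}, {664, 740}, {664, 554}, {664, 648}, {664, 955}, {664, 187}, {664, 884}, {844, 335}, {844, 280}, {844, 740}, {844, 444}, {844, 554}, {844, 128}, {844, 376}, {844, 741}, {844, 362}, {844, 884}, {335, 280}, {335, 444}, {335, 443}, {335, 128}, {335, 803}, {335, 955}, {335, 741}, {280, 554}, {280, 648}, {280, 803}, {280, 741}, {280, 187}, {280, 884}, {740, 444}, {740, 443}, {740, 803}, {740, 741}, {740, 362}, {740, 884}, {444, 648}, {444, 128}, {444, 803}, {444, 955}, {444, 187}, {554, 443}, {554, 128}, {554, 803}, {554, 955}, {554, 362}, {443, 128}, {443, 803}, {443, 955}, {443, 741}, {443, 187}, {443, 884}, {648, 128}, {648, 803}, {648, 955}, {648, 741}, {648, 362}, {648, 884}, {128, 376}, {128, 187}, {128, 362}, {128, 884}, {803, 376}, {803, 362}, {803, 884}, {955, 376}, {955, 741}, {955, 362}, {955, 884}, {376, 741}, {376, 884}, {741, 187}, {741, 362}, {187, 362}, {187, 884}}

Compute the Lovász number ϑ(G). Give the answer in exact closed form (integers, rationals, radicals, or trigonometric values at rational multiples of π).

N(955) = {398, 555, 997, 912, 832, 664, 335, 444, 554, 443, 648, 376, 741, 362, 884}, |N(955)| = 15.
deg(912) = 15; N(912) = {911, 139, 997, 516, 291, 844, 280, 740, 444, 554, 443, 648, 955, 376, 187}.
deg(398) = 15; N(398) = {911, 139, 516, 797, 306, 335, 280, 740, 444, 554, 955, 376, 187, 362, 884}.
deg(555) = 15; N(555) = {911, 139, 997, 516, 832, 797, 306, 291, 844, 280, 444, 443, 955, 362, 884}.
15-regular, N=28; Kneser K(8,2) on C(8,2)=28 vertices.
A has 3 distinct eigenvalues ≈ [15.0, 1.0, -5.0].
λ_max=15, λ_min=-5; ϑ = −28·λ_min/(λ_max−λ_min) = 7.
Numerically 7.00000.

7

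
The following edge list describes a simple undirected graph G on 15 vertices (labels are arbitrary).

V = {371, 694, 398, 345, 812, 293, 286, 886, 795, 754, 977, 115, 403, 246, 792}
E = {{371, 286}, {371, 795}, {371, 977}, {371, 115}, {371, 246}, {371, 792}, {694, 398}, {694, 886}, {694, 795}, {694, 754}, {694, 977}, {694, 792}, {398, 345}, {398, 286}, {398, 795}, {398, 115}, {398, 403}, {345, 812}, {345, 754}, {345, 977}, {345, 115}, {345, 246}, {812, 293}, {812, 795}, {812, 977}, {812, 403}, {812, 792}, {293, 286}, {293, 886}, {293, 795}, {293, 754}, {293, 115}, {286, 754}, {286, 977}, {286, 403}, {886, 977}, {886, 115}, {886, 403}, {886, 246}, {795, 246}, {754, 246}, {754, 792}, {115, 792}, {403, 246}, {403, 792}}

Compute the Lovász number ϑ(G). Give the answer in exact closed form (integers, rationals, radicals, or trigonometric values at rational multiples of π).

5

Vertex 345 has 6 neighbors: 398, 812, 754, 977, 115, 246.
deg(286) = 6; N(286) = {371, 398, 293, 754, 977, 403}.
Vertex 795 has 6 neighbors: 371, 694, 398, 812, 293, 246.
N(115) = {371, 398, 345, 293, 886, 792}, |N(115)| = 6.
Every vertex has degree 6 (N=15); this is K(6,2), the Kneser graph.
The 3 distinct eigenvalues: [6.0, 1.0, -3.0].
ϑ = −N·λ_min/(λ_max−λ_min) = −15·(-3)/(6−(-3)) = 5.
Numerically 5.000000000.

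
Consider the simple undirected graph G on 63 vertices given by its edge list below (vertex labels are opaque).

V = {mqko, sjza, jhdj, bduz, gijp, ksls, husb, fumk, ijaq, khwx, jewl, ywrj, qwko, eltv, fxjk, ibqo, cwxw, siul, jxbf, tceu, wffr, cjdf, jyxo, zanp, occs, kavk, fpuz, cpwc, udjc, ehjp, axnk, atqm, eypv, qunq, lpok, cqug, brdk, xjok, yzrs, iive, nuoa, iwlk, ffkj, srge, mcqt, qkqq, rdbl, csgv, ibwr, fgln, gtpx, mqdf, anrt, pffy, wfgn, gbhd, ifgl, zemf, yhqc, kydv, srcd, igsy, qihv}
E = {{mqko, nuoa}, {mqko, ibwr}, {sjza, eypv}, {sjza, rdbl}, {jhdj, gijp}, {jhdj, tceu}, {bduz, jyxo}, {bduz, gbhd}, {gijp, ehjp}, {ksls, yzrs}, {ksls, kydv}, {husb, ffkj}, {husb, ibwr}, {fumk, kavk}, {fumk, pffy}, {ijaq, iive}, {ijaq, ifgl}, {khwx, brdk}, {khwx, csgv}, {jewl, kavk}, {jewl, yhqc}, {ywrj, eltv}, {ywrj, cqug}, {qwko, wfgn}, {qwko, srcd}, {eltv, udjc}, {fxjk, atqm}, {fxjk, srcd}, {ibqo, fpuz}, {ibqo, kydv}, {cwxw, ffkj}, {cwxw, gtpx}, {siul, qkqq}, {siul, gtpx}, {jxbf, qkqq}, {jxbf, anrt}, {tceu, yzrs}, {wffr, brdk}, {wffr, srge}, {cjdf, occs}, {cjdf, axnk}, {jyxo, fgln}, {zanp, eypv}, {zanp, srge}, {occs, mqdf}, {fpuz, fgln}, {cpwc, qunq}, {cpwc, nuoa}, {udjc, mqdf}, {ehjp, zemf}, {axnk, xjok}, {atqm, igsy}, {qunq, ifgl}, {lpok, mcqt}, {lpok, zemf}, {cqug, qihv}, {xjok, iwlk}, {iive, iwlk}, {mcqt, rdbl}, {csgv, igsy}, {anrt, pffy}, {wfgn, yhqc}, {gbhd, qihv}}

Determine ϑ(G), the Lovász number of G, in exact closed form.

N(fxjk) = {atqm, srcd}, |N(fxjk)| = 2.
deg(yhqc) = 2; N(yhqc) = {jewl, wfgn}.
N(yzrs) = {ksls, tceu}, |N(yzrs)| = 2.
deg(pffy) = 2; N(pffy) = {fumk, anrt}.
63-vertex 2-regular graph: the odd cycle C_{63}.
The 32 distinct eigenvalues: [2.0, 1.990062, 1.960345, 1.911146, 1.842952, 1.756443, 1.652478, 1.532089, 1.396474, 1.24698, 1.085093, 0.912421, 0.730682, 0.541681, 0.347296, 0.14946, -0.049861, -0.248687, -0.445042, -0.636973, -0.822574, -1.0, -1.167487, -1.323372, -1.466104, -1.594265, -1.706582, -1.801938, -1.879385, -1.938155, -1.977662, -1.997514].
ϑ = −N·λ_min/(λ_max−λ_min) = −63·(-2*cos(pi/63))/(2−(-2*cos(pi/63))) = 63*cos(pi/63)/(cos(pi/63) + 1).
Numerically 31.480409.
31 ≤ 63*cos(pi/63)/(cos(pi/63) + 1) ≤ 32: both strict.

63*cos(pi/63)/(cos(pi/63) + 1)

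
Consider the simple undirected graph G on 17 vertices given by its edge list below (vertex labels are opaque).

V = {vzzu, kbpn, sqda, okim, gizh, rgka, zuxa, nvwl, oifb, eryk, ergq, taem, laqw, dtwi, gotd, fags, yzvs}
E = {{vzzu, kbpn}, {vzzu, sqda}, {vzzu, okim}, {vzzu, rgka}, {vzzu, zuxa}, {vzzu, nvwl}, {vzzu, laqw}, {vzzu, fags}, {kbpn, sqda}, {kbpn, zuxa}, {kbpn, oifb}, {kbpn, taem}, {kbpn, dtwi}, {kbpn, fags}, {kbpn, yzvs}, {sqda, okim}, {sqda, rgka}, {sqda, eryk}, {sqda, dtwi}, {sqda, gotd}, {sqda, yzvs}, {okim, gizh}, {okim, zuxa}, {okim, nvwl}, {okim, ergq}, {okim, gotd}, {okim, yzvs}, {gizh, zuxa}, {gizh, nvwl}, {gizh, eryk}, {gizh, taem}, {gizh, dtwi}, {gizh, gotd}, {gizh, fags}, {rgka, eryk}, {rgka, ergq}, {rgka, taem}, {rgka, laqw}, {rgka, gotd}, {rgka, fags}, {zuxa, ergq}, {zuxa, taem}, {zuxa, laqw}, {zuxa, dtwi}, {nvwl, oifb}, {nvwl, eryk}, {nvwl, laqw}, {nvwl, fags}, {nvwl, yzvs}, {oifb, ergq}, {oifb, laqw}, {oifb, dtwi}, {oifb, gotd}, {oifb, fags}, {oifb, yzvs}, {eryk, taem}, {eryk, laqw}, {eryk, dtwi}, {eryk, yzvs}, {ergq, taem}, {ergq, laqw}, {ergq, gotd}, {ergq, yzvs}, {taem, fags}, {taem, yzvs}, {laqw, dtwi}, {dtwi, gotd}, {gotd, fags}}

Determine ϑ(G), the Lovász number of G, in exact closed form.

deg(sqda) = 8; N(sqda) = {vzzu, kbpn, okim, rgka, eryk, dtwi, gotd, yzvs}.
Vertex yzvs has 8 neighbors: kbpn, sqda, okim, nvwl, oifb, eryk, ergq, taem.
Vertex taem has 8 neighbors: kbpn, gizh, rgka, zuxa, eryk, ergq, fags, yzvs.
deg(kbpn) = 8; N(kbpn) = {vzzu, sqda, zuxa, oifb, taem, dtwi, fags, yzvs}.
17-vertex 8-regular graph: Paley(17): SR with (k,λ,μ)=(8,3,4).
The 3 distinct eigenvalues: [8.0, 1.561553, -2.561553].
With N=17: ϑ(G) = 17·(-(-sqrt(17)/2 - 1/2))/(8−(-sqrt(17)/2 - 1/2)) = sqrt(17).
ϑ(G) ≈ 4.123105626.

sqrt(17)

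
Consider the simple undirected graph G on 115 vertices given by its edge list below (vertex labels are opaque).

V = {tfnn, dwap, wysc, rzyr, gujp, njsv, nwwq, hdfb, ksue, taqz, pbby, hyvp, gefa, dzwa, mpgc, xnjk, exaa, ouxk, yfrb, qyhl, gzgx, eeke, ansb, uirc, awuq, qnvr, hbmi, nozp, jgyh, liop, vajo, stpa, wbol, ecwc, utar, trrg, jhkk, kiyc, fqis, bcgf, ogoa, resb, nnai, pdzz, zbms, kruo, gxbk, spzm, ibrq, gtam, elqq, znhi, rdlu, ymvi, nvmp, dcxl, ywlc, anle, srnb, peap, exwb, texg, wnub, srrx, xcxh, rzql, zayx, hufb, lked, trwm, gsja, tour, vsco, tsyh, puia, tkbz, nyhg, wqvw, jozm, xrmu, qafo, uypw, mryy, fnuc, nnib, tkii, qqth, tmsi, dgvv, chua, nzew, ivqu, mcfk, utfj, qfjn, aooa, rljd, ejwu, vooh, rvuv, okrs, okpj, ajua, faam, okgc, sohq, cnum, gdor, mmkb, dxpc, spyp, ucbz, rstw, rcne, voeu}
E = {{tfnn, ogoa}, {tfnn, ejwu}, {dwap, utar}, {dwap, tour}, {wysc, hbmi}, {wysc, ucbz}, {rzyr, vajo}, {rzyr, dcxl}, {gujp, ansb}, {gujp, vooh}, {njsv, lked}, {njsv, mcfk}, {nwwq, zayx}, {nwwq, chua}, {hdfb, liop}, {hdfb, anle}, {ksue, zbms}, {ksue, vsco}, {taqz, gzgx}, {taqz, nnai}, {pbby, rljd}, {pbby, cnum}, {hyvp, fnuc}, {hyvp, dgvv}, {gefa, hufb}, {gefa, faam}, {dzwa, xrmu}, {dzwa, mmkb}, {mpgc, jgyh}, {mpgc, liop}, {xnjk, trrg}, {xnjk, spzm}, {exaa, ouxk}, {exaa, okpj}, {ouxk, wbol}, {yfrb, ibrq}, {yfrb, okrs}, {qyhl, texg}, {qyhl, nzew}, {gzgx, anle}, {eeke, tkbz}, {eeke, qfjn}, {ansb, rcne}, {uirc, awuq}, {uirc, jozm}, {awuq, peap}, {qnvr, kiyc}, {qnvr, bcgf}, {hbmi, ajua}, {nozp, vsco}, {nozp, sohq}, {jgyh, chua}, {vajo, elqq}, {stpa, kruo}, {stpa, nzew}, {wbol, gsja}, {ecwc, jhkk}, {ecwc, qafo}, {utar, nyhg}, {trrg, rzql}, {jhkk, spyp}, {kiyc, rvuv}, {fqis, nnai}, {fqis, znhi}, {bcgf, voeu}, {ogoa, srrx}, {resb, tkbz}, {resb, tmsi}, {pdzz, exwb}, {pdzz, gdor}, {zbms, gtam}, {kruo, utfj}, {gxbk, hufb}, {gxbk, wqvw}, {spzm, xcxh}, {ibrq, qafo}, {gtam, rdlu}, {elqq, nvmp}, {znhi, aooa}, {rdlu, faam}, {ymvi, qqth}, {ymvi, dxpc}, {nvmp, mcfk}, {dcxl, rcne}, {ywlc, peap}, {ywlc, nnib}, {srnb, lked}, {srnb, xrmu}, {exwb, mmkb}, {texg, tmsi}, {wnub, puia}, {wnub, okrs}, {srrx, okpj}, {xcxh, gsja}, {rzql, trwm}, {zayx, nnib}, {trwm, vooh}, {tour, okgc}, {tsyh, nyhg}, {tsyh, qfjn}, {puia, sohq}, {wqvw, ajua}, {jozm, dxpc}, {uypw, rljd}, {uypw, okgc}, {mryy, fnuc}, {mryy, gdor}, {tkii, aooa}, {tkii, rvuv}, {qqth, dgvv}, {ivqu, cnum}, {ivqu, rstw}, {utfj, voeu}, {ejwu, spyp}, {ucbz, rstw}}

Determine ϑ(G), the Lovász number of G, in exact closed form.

115*cos(pi/115)/(cos(pi/115) + 1)

Vertex ouxk has 2 neighbors: exaa, wbol.
Vertex mmkb has 2 neighbors: dzwa, exwb.
Vertex faam has 2 neighbors: gefa, rdlu.
deg(qfjn) = 2; N(qfjn) = {eeke, tsyh}.
G on 115 vertices is 2-regular; the odd cycle C_{115}.
The 58 distinct eigenvalues: [2.0, 1.99702, 1.98807, 1.97319, 1.95243, 1.92583, 1.89349, 1.8555, 1.81197, 1.76304, 1.70884, 1.64954, 1.58532, 1.51637, 1.44289, 1.36511, 1.28325, 1.19756, 1.1083, 1.01573, 0.92013, 0.82178, 0.72098, 0.61803, 0.51324, 0.40691, 0.29937, 0.19094, 0.08193, -0.02732, -0.13648, -0.24524, -0.35327, -0.46025, -0.56585, -0.66976, -0.77167, -0.87128, -0.96829, -1.06241, -1.15336, -1.24087, -1.32467, -1.40452, -1.48018, -1.55142, -1.61803, -1.67982, -1.73659, -1.78817, -1.83442, -1.8752, -1.91038, -1.93985, -1.96354, -1.98137, -1.99329, -1.99925].
λ_max=2, λ_min=-2*cos(pi/115); ϑ = −115·λ_min/(λ_max−λ_min) = 115*cos(pi/115)/(cos(pi/115) + 1).
= 57.4892708… (decimal).
α=57, χ(Ḡ)=58; ϑ=115*cos(pi/115)/(cos(pi/115) + 1) lies between (both strict).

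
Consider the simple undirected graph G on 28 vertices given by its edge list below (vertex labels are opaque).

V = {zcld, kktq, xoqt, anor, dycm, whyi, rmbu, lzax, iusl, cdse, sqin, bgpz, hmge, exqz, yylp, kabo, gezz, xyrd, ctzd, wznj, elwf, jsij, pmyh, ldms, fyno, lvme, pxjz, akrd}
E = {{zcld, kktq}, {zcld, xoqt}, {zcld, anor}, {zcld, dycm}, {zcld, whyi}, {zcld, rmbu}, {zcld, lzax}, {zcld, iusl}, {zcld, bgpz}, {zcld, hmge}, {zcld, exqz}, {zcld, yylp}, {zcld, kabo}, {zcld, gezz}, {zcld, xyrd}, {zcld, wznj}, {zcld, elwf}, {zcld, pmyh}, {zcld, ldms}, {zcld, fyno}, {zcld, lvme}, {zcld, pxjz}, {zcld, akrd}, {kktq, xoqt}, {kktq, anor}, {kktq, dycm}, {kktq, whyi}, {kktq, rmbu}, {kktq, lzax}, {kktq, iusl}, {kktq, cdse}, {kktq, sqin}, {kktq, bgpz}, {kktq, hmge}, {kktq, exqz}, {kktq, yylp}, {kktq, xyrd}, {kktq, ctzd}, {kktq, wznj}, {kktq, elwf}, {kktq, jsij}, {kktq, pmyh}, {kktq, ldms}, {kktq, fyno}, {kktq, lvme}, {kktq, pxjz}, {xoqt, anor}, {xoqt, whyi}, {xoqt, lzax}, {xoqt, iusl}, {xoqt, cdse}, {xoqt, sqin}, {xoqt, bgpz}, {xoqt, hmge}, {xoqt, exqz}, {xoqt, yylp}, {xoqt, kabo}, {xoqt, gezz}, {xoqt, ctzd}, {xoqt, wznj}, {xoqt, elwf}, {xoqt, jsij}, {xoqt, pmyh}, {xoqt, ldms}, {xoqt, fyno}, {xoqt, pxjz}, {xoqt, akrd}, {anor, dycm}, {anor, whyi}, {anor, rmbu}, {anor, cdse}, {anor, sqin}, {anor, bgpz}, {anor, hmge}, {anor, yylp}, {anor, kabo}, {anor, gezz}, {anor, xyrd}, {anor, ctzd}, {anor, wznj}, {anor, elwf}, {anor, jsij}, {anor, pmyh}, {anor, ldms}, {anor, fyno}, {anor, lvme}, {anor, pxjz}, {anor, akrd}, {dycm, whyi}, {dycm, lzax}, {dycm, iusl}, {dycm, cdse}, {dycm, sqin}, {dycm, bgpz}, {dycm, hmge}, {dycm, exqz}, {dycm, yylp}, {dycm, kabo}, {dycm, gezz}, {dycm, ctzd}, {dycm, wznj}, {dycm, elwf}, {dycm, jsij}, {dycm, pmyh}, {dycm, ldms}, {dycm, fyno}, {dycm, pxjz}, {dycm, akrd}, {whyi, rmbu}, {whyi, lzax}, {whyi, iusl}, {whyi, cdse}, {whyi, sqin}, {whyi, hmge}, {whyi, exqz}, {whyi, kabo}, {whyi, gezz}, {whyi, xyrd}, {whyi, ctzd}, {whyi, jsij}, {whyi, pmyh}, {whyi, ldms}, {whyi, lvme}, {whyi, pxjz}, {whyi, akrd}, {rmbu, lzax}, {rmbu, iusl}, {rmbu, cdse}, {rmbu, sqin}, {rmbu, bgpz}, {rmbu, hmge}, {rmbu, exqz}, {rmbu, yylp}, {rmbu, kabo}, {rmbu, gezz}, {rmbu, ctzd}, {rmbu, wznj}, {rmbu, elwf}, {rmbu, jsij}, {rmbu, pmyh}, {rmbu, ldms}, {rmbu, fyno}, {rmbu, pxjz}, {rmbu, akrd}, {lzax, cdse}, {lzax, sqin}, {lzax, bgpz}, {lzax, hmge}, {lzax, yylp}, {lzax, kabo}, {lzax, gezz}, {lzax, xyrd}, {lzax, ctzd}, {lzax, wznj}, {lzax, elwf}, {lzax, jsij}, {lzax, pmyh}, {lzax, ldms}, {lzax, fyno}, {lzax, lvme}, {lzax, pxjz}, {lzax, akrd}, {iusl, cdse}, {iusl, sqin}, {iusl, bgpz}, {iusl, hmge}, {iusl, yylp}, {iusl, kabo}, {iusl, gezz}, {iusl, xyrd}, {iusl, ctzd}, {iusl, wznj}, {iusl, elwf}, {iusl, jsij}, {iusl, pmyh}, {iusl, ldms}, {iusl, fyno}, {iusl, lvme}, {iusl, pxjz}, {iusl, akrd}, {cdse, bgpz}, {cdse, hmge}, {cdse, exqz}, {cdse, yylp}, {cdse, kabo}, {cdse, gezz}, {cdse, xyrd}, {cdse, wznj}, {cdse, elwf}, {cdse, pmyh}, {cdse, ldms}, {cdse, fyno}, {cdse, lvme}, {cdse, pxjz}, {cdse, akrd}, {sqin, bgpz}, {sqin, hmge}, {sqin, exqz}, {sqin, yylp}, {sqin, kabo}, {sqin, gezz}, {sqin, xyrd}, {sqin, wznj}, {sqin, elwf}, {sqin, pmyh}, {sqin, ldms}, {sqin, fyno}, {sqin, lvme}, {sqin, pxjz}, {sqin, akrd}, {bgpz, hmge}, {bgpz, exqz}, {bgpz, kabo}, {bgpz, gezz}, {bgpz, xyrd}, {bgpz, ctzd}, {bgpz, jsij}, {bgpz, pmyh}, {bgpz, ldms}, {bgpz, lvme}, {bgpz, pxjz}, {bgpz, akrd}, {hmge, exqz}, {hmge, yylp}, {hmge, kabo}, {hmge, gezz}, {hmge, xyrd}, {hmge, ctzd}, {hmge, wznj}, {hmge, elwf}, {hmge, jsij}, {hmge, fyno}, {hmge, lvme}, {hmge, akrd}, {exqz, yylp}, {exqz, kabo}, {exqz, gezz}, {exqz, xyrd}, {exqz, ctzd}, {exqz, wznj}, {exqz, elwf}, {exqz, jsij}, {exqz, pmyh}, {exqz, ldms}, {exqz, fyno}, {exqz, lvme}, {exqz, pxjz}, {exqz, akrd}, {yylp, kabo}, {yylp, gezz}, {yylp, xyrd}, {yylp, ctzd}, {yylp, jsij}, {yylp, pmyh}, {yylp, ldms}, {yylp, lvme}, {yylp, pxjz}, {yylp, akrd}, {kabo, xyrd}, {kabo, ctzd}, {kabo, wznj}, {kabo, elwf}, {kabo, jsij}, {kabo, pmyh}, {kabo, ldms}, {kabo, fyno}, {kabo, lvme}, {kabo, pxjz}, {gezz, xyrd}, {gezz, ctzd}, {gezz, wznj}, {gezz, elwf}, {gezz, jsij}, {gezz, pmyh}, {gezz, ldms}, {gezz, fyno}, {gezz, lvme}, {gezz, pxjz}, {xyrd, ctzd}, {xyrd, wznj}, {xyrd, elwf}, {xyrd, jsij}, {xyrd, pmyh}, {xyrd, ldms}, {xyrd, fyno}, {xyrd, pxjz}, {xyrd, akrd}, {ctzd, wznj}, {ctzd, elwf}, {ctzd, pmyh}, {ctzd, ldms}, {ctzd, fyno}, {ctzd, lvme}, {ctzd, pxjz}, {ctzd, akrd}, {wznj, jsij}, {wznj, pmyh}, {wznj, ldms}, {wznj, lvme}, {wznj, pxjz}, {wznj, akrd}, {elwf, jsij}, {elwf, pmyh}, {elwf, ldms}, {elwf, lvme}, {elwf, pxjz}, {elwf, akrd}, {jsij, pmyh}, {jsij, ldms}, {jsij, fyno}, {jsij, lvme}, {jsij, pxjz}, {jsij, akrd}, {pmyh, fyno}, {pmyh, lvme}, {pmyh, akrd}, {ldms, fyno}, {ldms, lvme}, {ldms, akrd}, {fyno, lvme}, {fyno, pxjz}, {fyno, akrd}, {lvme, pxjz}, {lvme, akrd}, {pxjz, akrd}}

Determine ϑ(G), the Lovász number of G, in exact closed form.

6

deg(jsij) = 23; N(jsij) = {kktq, xoqt, anor, dycm, whyi, rmbu, lzax, iusl, bgpz, hmge, exqz, yylp, kabo, gezz, xyrd, wznj, elwf, pmyh, ldms, fyno, lvme, pxjz, akrd}.
Vertex rmbu has 23 neighbors: zcld, kktq, anor, whyi, lzax, iusl, cdse, sqin, bgpz, hmge, exqz, yylp, kabo, gezz, ctzd, wznj, elwf, jsij, pmyh, ldms, fyno, pxjz, akrd.
deg(hmge) = 24; N(hmge) = {zcld, kktq, xoqt, anor, dycm, whyi, rmbu, lzax, iusl, cdse, sqin, bgpz, exqz, yylp, kabo, gezz, xyrd, ctzd, wznj, elwf, jsij, fyno, lvme, akrd}.
deg(wznj) = 22; N(wznj) = {zcld, kktq, xoqt, anor, dycm, rmbu, lzax, iusl, cdse, sqin, hmge, exqz, kabo, gezz, xyrd, ctzd, jsij, pmyh, ldms, lvme, pxjz, akrd}.
6 parts of sizes [6, 5, 5, 4, 4, 4]; α(G) = 6 = ϑ (perfect).
≈ 6.0000 (to 4 d.p.).
6 ≤ 6 ≤ 6: collapsed.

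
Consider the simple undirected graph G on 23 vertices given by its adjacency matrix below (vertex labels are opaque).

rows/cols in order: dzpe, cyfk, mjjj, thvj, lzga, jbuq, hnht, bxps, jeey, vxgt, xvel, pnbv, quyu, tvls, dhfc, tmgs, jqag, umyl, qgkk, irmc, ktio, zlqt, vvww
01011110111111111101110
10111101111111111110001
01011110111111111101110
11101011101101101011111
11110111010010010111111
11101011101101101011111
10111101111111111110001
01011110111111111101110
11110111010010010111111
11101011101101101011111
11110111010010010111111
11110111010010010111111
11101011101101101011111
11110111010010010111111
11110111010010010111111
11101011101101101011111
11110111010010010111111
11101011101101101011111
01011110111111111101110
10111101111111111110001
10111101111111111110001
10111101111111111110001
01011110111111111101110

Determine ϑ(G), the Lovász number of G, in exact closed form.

deg(bxps) = 18; N(bxps) = {cyfk, thvj, lzga, jbuq, hnht, jeey, vxgt, xvel, pnbv, quyu, tvls, dhfc, tmgs, jqag, umyl, irmc, ktio, zlqt}.
N(jbuq) = {dzpe, cyfk, mjjj, lzga, hnht, bxps, jeey, xvel, pnbv, tvls, dhfc, jqag, qgkk, irmc, ktio, zlqt, vvww}, |N(jbuq)| = 17.
deg(dhfc) = 16; N(dhfc) = {dzpe, cyfk, mjjj, thvj, jbuq, hnht, bxps, vxgt, quyu, tmgs, umyl, qgkk, irmc, ktio, zlqt, vvww}.
deg(ktio) = 18; N(ktio) = {dzpe, mjjj, thvj, lzga, jbuq, bxps, jeey, vxgt, xvel, pnbv, quyu, tvls, dhfc, tmgs, jqag, umyl, qgkk, vvww}.
4 parts of sizes [7, 6, 5, 5]; α(G) = 7 = ϑ (perfect).
Numerically 7.000000000.
Lovász sandwich 7 ≤ 7 ≤ 7: collapsed.

7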